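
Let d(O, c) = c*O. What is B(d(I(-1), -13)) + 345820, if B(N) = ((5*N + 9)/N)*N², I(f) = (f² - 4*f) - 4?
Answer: 346548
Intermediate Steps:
I(f) = -4 + f² - 4*f
d(O, c) = O*c
B(N) = N*(9 + 5*N) (B(N) = ((9 + 5*N)/N)*N² = N*(9 + 5*N))
B(d(I(-1), -13)) + 345820 = ((-4 + (-1)² - 4*(-1))*(-13))*(9 + 5*((-4 + (-1)² - 4*(-1))*(-13))) + 345820 = ((-4 + 1 + 4)*(-13))*(9 + 5*((-4 + 1 + 4)*(-13))) + 345820 = (1*(-13))*(9 + 5*(1*(-13))) + 345820 = -13*(9 + 5*(-13)) + 345820 = -13*(9 - 65) + 345820 = -13*(-56) + 345820 = 728 + 345820 = 346548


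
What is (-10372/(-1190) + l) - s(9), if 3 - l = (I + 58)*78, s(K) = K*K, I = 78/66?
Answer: -30666374/6545 ≈ -4685.5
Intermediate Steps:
I = 13/11 (I = 78*(1/66) = 13/11 ≈ 1.1818)
s(K) = K**2
l = -50745/11 (l = 3 - (13/11 + 58)*78 = 3 - 651*78/11 = 3 - 1*50778/11 = 3 - 50778/11 = -50745/11 ≈ -4613.2)
(-10372/(-1190) + l) - s(9) = (-10372/(-1190) - 50745/11) - 1*9**2 = (-10372*(-1/1190) - 50745/11) - 1*81 = (5186/595 - 50745/11) - 81 = -30136229/6545 - 81 = -30666374/6545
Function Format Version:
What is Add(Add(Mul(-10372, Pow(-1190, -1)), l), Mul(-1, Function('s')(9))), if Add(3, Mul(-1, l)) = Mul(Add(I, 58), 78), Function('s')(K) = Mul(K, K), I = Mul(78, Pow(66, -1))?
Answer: Rational(-30666374, 6545) ≈ -4685.5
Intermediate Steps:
I = Rational(13, 11) (I = Mul(78, Rational(1, 66)) = Rational(13, 11) ≈ 1.1818)
Function('s')(K) = Pow(K, 2)
l = Rational(-50745, 11) (l = Add(3, Mul(-1, Mul(Add(Rational(13, 11), 58), 78))) = Add(3, Mul(-1, Mul(Rational(651, 11), 78))) = Add(3, Mul(-1, Rational(50778, 11))) = Add(3, Rational(-50778, 11)) = Rational(-50745, 11) ≈ -4613.2)
Add(Add(Mul(-10372, Pow(-1190, -1)), l), Mul(-1, Function('s')(9))) = Add(Add(Mul(-10372, Pow(-1190, -1)), Rational(-50745, 11)), Mul(-1, Pow(9, 2))) = Add(Add(Mul(-10372, Rational(-1, 1190)), Rational(-50745, 11)), Mul(-1, 81)) = Add(Add(Rational(5186, 595), Rational(-50745, 11)), -81) = Add(Rational(-30136229, 6545), -81) = Rational(-30666374, 6545)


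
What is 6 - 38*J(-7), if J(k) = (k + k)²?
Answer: -7442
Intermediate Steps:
J(k) = 4*k² (J(k) = (2*k)² = 4*k²)
6 - 38*J(-7) = 6 - 152*(-7)² = 6 - 152*49 = 6 - 38*196 = 6 - 7448 = -7442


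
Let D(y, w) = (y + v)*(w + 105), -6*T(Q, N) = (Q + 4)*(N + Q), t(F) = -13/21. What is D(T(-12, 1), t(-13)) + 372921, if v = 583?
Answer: 27231383/63 ≈ 4.3224e+5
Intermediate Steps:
t(F) = -13/21 (t(F) = -13*1/21 = -13/21)
T(Q, N) = -(4 + Q)*(N + Q)/6 (T(Q, N) = -(Q + 4)*(N + Q)/6 = -(4 + Q)*(N + Q)/6)
D(y, w) = (105 + w)*(583 + y) (D(y, w) = (y + 583)*(w + 105) = (583 + y)*(105 + w) = (105 + w)*(583 + y))
D(T(-12, 1), t(-13)) + 372921 = (61215 + 105*(-⅔*1 - ⅔*(-12) - ⅙*(-12)² - ⅙*1*(-12)) + 583*(-13/21) - 13*(-⅔*1 - ⅔*(-12) - ⅙*(-12)² - ⅙*1*(-12))/21) + 372921 = (61215 + 105*(-⅔ + 8 - ⅙*144 + 2) - 7579/21 - 13*(-⅔ + 8 - ⅙*144 + 2)/21) + 372921 = (61215 + 105*(-⅔ + 8 - 24 + 2) - 7579/21 - 13*(-⅔ + 8 - 24 + 2)/21) + 372921 = (61215 + 105*(-44/3) - 7579/21 - 13/21*(-44/3)) + 372921 = (61215 - 1540 - 7579/21 + 572/63) + 372921 = 3737360/63 + 372921 = 27231383/63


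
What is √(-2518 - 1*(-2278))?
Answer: 4*I*√15 ≈ 15.492*I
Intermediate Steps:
√(-2518 - 1*(-2278)) = √(-2518 + 2278) = √(-240) = 4*I*√15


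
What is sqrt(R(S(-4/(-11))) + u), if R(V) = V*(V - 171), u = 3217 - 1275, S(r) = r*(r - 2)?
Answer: sqrt(29927758)/121 ≈ 45.212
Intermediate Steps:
S(r) = r*(-2 + r)
u = 1942
R(V) = V*(-171 + V)
sqrt(R(S(-4/(-11))) + u) = sqrt(((-4/(-11))*(-2 - 4/(-11)))*(-171 + (-4/(-11))*(-2 - 4/(-11))) + 1942) = sqrt(((-4*(-1/11))*(-2 - 4*(-1/11)))*(-171 + (-4*(-1/11))*(-2 - 4*(-1/11))) + 1942) = sqrt((4*(-2 + 4/11)/11)*(-171 + 4*(-2 + 4/11)/11) + 1942) = sqrt(((4/11)*(-18/11))*(-171 + (4/11)*(-18/11)) + 1942) = sqrt(-72*(-171 - 72/121)/121 + 1942) = sqrt(-72/121*(-20763/121) + 1942) = sqrt(1494936/14641 + 1942) = sqrt(29927758/14641) = sqrt(29927758)/121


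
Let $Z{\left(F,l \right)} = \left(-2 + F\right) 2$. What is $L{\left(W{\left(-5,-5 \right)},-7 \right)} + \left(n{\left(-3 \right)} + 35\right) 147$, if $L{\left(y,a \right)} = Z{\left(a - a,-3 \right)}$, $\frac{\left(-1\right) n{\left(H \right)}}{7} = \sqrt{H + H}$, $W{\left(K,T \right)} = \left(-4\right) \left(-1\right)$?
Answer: $5141 - 1029 i \sqrt{6} \approx 5141.0 - 2520.5 i$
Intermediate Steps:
$W{\left(K,T \right)} = 4$
$Z{\left(F,l \right)} = -4 + 2 F$
$n{\left(H \right)} = - 7 \sqrt{2} \sqrt{H}$ ($n{\left(H \right)} = - 7 \sqrt{H + H} = - 7 \sqrt{2 H} = - 7 \sqrt{2} \sqrt{H}$)
$L{\left(y,a \right)} = -4$ ($L{\left(y,a \right)} = -4 + 2 \left(a - a\right) = -4 + 2 \cdot 0 = -4 + 0 = -4$)
$L{\left(W{\left(-5,-5 \right)},-7 \right)} + \left(n{\left(-3 \right)} + 35\right) 147 = -4 + \left(- 7 \sqrt{2} \sqrt{-3} + 35\right) 147 = -4 + \left(- 7 \sqrt{2} i \sqrt{3} + 35\right) 147 = -4 + \left(- 7 i \sqrt{6} + 35\right) 147 = -4 + \left(35 - 7 i \sqrt{6}\right) 147 = -4 + \left(5145 - 1029 i \sqrt{6}\right) = 5141 - 1029 i \sqrt{6}$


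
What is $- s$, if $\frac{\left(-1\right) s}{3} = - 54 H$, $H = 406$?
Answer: $-65772$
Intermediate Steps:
$s = 65772$ ($s = - 3 \left(\left(-54\right) 406\right) = \left(-3\right) \left(-21924\right) = 65772$)
$- s = \left(-1\right) 65772 = -65772$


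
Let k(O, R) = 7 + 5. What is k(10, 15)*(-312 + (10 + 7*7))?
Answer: -3036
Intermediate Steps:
k(O, R) = 12
k(10, 15)*(-312 + (10 + 7*7)) = 12*(-312 + (10 + 7*7)) = 12*(-312 + (10 + 49)) = 12*(-312 + 59) = 12*(-253) = -3036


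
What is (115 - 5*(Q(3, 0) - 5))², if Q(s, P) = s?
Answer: 15625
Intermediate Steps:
(115 - 5*(Q(3, 0) - 5))² = (115 - 5*(3 - 5))² = (115 - 5*(-2))² = (115 + 10)² = 125² = 15625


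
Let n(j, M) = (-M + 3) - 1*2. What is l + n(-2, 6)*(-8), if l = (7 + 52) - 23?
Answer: 76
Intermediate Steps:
n(j, M) = 1 - M (n(j, M) = (3 - M) - 2 = 1 - M)
l = 36 (l = 59 - 23 = 36)
l + n(-2, 6)*(-8) = 36 + (1 - 1*6)*(-8) = 36 + (1 - 6)*(-8) = 36 - 5*(-8) = 36 + 40 = 76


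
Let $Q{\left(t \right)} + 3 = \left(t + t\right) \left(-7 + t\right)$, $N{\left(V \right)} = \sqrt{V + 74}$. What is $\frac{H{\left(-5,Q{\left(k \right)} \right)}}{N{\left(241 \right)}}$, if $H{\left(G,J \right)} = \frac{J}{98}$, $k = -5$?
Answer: $\frac{39 \sqrt{35}}{3430} \approx 0.067267$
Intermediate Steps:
$N{\left(V \right)} = \sqrt{74 + V}$
$Q{\left(t \right)} = -3 + 2 t \left(-7 + t\right)$ ($Q{\left(t \right)} = -3 + \left(t + t\right) \left(-7 + t\right) = -3 + 2 t \left(-7 + t\right)$)
$H{\left(G,J \right)} = \frac{J}{98}$ ($H{\left(G,J \right)} = J \frac{1}{98} = \frac{J}{98}$)
$\frac{H{\left(-5,Q{\left(k \right)} \right)}}{N{\left(241 \right)}} = \frac{\frac{1}{98} \left(-3 - -70 + 2 \left(-5\right)^{2}\right)}{\sqrt{74 + 241}} = \frac{\frac{1}{98} \left(-3 + 70 + 2 \cdot 25\right)}{\sqrt{315}} = \frac{\frac{1}{98} \left(-3 + 70 + 50\right)}{3 \sqrt{35}} = \frac{1}{98} \cdot 117 \frac{\sqrt{35}}{105} = \frac{117 \frac{\sqrt{35}}{105}}{98} = \frac{39 \sqrt{35}}{3430}$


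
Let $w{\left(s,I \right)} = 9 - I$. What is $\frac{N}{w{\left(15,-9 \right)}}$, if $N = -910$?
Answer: $- \frac{455}{9} \approx -50.556$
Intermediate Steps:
$\frac{N}{w{\left(15,-9 \right)}} = - \frac{910}{9 - -9} = - \frac{910}{9 + 9} = - \frac{910}{18} = \left(-910\right) \frac{1}{18} = - \frac{455}{9}$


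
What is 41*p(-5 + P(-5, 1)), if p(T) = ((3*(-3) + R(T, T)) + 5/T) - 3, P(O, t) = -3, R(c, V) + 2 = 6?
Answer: -2829/8 ≈ -353.63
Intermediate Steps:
R(c, V) = 4 (R(c, V) = -2 + 6 = 4)
p(T) = -8 + 5/T (p(T) = ((3*(-3) + 4) + 5/T) - 3 = ((-9 + 4) + 5/T) - 3 = (-5 + 5/T) - 3 = -8 + 5/T)
41*p(-5 + P(-5, 1)) = 41*(-8 + 5/(-5 - 3)) = 41*(-8 + 5/(-8)) = 41*(-8 + 5*(-⅛)) = 41*(-8 - 5/8) = 41*(-69/8) = -2829/8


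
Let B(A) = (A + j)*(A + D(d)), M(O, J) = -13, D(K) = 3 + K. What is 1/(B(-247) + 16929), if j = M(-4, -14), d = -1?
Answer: 1/80629 ≈ 1.2402e-5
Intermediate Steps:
j = -13
B(A) = (-13 + A)*(2 + A) (B(A) = (A - 13)*(A + (3 - 1)) = (-13 + A)*(A + 2) = (-13 + A)*(2 + A))
1/(B(-247) + 16929) = 1/((-26 + (-247)² - 11*(-247)) + 16929) = 1/((-26 + 61009 + 2717) + 16929) = 1/(63700 + 16929) = 1/80629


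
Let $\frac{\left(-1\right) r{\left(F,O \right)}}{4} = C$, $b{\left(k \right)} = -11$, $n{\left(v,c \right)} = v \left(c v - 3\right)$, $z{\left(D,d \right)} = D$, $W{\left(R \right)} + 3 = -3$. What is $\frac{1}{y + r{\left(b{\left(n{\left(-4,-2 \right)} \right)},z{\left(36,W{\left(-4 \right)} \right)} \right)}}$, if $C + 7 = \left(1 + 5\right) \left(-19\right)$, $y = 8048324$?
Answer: $\frac{1}{8048808} \approx 1.2424 \cdot 10^{-7}$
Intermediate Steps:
$W{\left(R \right)} = -6$ ($W{\left(R \right)} = -3 - 3 = -6$)
$n{\left(v,c \right)} = v \left(-3 + c v\right)$
$C = -121$ ($C = -7 + \left(1 + 5\right) \left(-19\right) = -7 + 6 \left(-19\right) = -7 - 114 = -121$)
$r{\left(F,O \right)} = 484$ ($r{\left(F,O \right)} = \left(-4\right) \left(-121\right) = 484$)
$\frac{1}{y + r{\left(b{\left(n{\left(-4,-2 \right)} \right)},z{\left(36,W{\left(-4 \right)} \right)} \right)}} = \frac{1}{8048324 + 484} = \frac{1}{8048808}$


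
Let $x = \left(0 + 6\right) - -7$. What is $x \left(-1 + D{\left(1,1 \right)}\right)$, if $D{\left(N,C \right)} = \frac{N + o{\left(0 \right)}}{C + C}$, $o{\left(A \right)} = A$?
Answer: $- \frac{13}{2} \approx -6.5$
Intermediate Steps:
$x = 13$ ($x = 6 + 7 = 13$)
$D{\left(N,C \right)} = \frac{N}{2 C}$ ($D{\left(N,C \right)} = \frac{N + 0}{C + C} = \frac{N}{2 C}$)
$x \left(-1 + D{\left(1,1 \right)}\right) = 13 \left(-1 + \frac{1}{2} \cdot 1 \cdot 1^{-1}\right) = 13 \left(-1 + \frac{1}{2} \cdot 1 \cdot 1\right) = 13 \left(-1 + \frac{1}{2}\right) = 13 \left(- \frac{1}{2}\right) = - \frac{13}{2}$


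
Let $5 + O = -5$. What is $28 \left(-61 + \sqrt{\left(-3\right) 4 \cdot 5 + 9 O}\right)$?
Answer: $-1708 + 140 i \sqrt{6} \approx -1708.0 + 342.93 i$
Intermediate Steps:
$O = -10$ ($O = -5 - 5 = -10$)
$28 \left(-61 + \sqrt{\left(-3\right) 4 \cdot 5 + 9 O}\right) = 28 \left(-61 + \sqrt{\left(-3\right) 4 \cdot 5 + 9 \left(-10\right)}\right) = 28 \left(-61 + \sqrt{\left(-12\right) 5 - 90}\right) = 28 \left(-61 + \sqrt{-60 - 90}\right) = 28 \left(-61 + \sqrt{-150}\right) = 28 \left(-61 + 5 i \sqrt{6}\right) = -1708 + 140 i \sqrt{6}$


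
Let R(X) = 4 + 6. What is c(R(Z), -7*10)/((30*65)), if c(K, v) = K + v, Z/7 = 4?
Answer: -2/65 ≈ -0.030769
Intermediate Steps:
Z = 28 (Z = 7*4 = 28)
R(X) = 10
c(R(Z), -7*10)/((30*65)) = (10 - 7*10)/((30*65)) = (10 - 70)/1950 = -60*1/1950 = -2/65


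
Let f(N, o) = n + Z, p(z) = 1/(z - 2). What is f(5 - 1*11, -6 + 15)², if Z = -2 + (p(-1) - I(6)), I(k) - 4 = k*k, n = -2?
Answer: 17689/9 ≈ 1965.4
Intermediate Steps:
I(k) = 4 + k² (I(k) = 4 + k*k = 4 + k²)
p(z) = 1/(-2 + z)
Z = -127/3 (Z = -2 + (1/(-2 - 1) - (4 + 6²)) = -2 + (1/(-3) - (4 + 36)) = -2 + (-⅓ - 1*40) = -2 + (-⅓ - 40) = -2 - 121/3 = -127/3 ≈ -42.333)
f(N, o) = -133/3 (f(N, o) = -2 - 127/3 = -133/3)
f(5 - 1*11, -6 + 15)² = (-133/3)² = 17689/9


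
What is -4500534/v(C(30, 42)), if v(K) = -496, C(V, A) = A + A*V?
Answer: 2250267/248 ≈ 9073.7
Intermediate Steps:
-4500534/v(C(30, 42)) = -4500534/(-496) = -4500534*(-1/496) = 2250267/248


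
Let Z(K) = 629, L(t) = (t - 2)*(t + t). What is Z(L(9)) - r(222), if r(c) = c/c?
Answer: 628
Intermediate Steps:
L(t) = 2*t*(-2 + t) (L(t) = (-2 + t)*(2*t) = 2*t*(-2 + t))
r(c) = 1
Z(L(9)) - r(222) = 629 - 1*1 = 629 - 1 = 628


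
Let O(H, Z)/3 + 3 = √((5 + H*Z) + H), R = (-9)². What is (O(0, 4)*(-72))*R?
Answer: 52488 - 17496*√5 ≈ 13366.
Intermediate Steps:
R = 81
O(H, Z) = -9 + 3*√(5 + H + H*Z) (O(H, Z) = -9 + 3*√((5 + H*Z) + H) = -9 + 3*√(5 + H + H*Z))
(O(0, 4)*(-72))*R = ((-9 + 3*√(5 + 0 + 0*4))*(-72))*81 = ((-9 + 3*√(5 + 0 + 0))*(-72))*81 = ((-9 + 3*√5)*(-72))*81 = (648 - 216*√5)*81 = 52488 - 17496*√5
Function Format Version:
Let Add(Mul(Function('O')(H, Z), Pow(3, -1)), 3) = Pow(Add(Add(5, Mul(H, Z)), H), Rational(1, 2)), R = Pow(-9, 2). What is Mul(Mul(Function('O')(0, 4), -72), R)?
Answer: Add(52488, Mul(-17496, Pow(5, Rational(1, 2)))) ≈ 13366.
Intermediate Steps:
R = 81
Function('O')(H, Z) = Add(-9, Mul(3, Pow(Add(5, H, Mul(H, Z)), Rational(1, 2)))) (Function('O')(H, Z) = Add(-9, Mul(3, Pow(Add(Add(5, Mul(H, Z)), H), Rational(1, 2)))) = Add(-9, Mul(3, Pow(Add(5, H, Mul(H, Z)), Rational(1, 2)))))
Mul(Mul(Function('O')(0, 4), -72), R) = Mul(Mul(Add(-9, Mul(3, Pow(Add(5, 0, Mul(0, 4)), Rational(1, 2)))), -72), 81) = Mul(Mul(Add(-9, Mul(3, Pow(Add(5, 0, 0), Rational(1, 2)))), -72), 81) = Mul(Mul(Add(-9, Mul(3, Pow(5, Rational(1, 2)))), -72), 81) = Mul(Add(648, Mul(-216, Pow(5, Rational(1, 2)))), 81) = Add(52488, Mul(-17496, Pow(5, Rational(1, 2))))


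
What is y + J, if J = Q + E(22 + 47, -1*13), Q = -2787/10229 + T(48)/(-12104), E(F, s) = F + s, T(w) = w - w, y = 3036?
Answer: 31625281/10229 ≈ 3091.7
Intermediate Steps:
T(w) = 0
Q = -2787/10229 (Q = -2787/10229 + 0/(-12104) = -2787*1/10229 + 0*(-1/12104) = -2787/10229 + 0 = -2787/10229 ≈ -0.27246)
J = 570037/10229 (J = -2787/10229 + ((22 + 47) - 1*13) = -2787/10229 + (69 - 13) = -2787/10229 + 56 = 570037/10229 ≈ 55.728)
y + J = 3036 + 570037/10229 = 31625281/10229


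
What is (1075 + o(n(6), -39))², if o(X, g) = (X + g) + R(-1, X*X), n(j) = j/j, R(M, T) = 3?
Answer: 1081600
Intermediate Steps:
n(j) = 1
o(X, g) = 3 + X + g (o(X, g) = (X + g) + 3 = 3 + X + g)
(1075 + o(n(6), -39))² = (1075 + (3 + 1 - 39))² = (1075 - 35)² = 1040² = 1081600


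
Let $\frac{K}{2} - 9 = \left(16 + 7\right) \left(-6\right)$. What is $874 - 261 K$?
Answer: $68212$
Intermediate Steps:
$K = -258$ ($K = 18 + 2 \left(16 + 7\right) \left(-6\right) = 18 + 2 \cdot 23 \left(-6\right) = 18 + 2 \left(-138\right) = 18 - 276 = -258$)
$874 - 261 K = 874 - -67338 = 874 + 67338 = 68212$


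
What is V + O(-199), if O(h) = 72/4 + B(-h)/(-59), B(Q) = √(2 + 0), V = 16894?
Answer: 16912 - √2/59 ≈ 16912.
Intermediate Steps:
B(Q) = √2
O(h) = 18 - √2/59 (O(h) = 72/4 + √2/(-59) = 72*(¼) + √2*(-1/59) = 18 - √2/59)
V + O(-199) = 16894 + (18 - √2/59) = 16912 - √2/59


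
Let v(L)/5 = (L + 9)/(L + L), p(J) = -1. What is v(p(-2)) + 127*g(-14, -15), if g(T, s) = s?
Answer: -1925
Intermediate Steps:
v(L) = 5*(9 + L)/(2*L) (v(L) = 5*((L + 9)/(L + L)) = 5*((9 + L)/((2*L))) = 5*((9 + L)*(1/(2*L))) = 5*((9 + L)/(2*L)) = 5*(9 + L)/(2*L))
v(p(-2)) + 127*g(-14, -15) = (5/2)*(9 - 1)/(-1) + 127*(-15) = (5/2)*(-1)*8 - 1905 = -20 - 1905 = -1925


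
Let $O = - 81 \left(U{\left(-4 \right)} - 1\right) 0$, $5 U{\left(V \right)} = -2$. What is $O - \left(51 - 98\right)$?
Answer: $47$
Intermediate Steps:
$U{\left(V \right)} = - \frac{2}{5}$ ($U{\left(V \right)} = \frac{1}{5} \left(-2\right) = - \frac{2}{5}$)
$O = 0$ ($O = - 81 \left(- \frac{2}{5} - 1\right) 0 = - 81 \left(\left(- \frac{7}{5}\right) 0\right) = \left(-81\right) 0 = 0$)
$O - \left(51 - 98\right) = 0 - \left(51 - 98\right) = 0 - -47 = 0 + \left(-86 + 133\right) = 0 + 47 = 47$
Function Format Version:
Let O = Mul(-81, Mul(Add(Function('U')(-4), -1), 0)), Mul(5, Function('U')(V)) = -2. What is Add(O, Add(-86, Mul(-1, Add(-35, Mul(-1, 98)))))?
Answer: 47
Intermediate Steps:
Function('U')(V) = Rational(-2, 5) (Function('U')(V) = Mul(Rational(1, 5), -2) = Rational(-2, 5))
O = 0 (O = Mul(-81, Mul(Add(Rational(-2, 5), -1), 0)) = Mul(-81, Mul(Rational(-7, 5), 0)) = Mul(-81, 0) = 0)
Add(O, Add(-86, Mul(-1, Add(-35, Mul(-1, 98))))) = Add(0, Add(-86, Mul(-1, Add(-35, Mul(-1, 98))))) = Add(0, Add(-86, Mul(-1, Add(-35, -98)))) = Add(0, Add(-86, Mul(-1, -133))) = Add(0, Add(-86, 133)) = Add(0, 47) = 47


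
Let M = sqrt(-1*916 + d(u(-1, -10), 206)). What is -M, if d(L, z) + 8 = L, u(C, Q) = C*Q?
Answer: -I*sqrt(914) ≈ -30.232*I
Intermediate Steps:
d(L, z) = -8 + L
M = I*sqrt(914) (M = sqrt(-1*916 + (-8 - 1*(-10))) = sqrt(-916 + (-8 + 10)) = sqrt(-916 + 2) = sqrt(-914) = I*sqrt(914) ≈ 30.232*I)
-M = -I*sqrt(914)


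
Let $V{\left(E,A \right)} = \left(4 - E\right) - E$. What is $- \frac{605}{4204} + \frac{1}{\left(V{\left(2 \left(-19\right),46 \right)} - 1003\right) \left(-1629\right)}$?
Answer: $- \frac{909653831}{6320995668} \approx -0.14391$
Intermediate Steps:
$V{\left(E,A \right)} = 4 - 2 E$
$- \frac{605}{4204} + \frac{1}{\left(V{\left(2 \left(-19\right),46 \right)} - 1003\right) \left(-1629\right)} = - \frac{605}{4204} + \frac{1}{\left(\left(4 - 2 \cdot 2 \left(-19\right)\right) - 1003\right) \left(-1629\right)} = \left(-605\right) \frac{1}{4204} + \frac{1}{\left(4 - -76\right) - 1003} \left(- \frac{1}{1629}\right) = - \frac{605}{4204} + \frac{1}{\left(4 + 76\right) - 1003} \left(- \frac{1}{1629}\right) = - \frac{605}{4204} + \frac{1}{80 - 1003} \left(- \frac{1}{1629}\right) = - \frac{605}{4204} + \frac{1}{-923} \left(- \frac{1}{1629}\right) = - \frac{605}{4204} - - \frac{1}{1503567} = - \frac{605}{4204} + \frac{1}{1503567} = - \frac{909653831}{6320995668}$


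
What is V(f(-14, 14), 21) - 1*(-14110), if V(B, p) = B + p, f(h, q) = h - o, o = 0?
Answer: 14117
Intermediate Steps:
f(h, q) = h (f(h, q) = h - 1*0 = h + 0 = h)
V(f(-14, 14), 21) - 1*(-14110) = (-14 + 21) - 1*(-14110) = 7 + 14110 = 14117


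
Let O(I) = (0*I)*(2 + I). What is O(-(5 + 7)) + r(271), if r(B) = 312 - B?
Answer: 41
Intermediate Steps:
O(I) = 0 (O(I) = 0*(2 + I) = 0)
O(-(5 + 7)) + r(271) = 0 + (312 - 1*271) = 0 + (312 - 271) = 0 + 41 = 41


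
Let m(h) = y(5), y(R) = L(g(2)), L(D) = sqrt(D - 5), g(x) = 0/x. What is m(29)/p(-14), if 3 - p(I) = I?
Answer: I*sqrt(5)/17 ≈ 0.13153*I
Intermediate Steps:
p(I) = 3 - I
g(x) = 0
L(D) = sqrt(-5 + D)
y(R) = I*sqrt(5) (y(R) = sqrt(-5 + 0) = sqrt(-5) = I*sqrt(5))
m(h) = I*sqrt(5)
m(29)/p(-14) = (I*sqrt(5))/(3 - 1*(-14)) = (I*sqrt(5))/(3 + 14) = (I*sqrt(5))/17 = (I*sqrt(5))*(1/17) = I*sqrt(5)/17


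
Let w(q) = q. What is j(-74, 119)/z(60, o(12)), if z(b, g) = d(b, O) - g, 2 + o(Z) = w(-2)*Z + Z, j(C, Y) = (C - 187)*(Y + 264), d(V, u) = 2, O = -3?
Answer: -99963/16 ≈ -6247.7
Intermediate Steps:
j(C, Y) = (-187 + C)*(264 + Y)
o(Z) = -2 - Z (o(Z) = -2 + (-2*Z + Z) = -2 - Z)
z(b, g) = 2 - g
j(-74, 119)/z(60, o(12)) = (-49368 - 187*119 + 264*(-74) - 74*119)/(2 - (-2 - 1*12)) = (-49368 - 22253 - 19536 - 8806)/(2 - (-2 - 12)) = -99963/(2 - 1*(-14)) = -99963/(2 + 14) = -99963/16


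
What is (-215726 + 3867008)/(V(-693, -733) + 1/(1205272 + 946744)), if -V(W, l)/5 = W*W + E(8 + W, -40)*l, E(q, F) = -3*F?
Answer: -7857617284512/4221061023119 ≈ -1.8615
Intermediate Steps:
V(W, l) = -600*l - 5*W² (V(W, l) = -5*(W*W + (-3*(-40))*l) = -5*(W² + 120*l) = -600*l - 5*W²)
(-215726 + 3867008)/(V(-693, -733) + 1/(1205272 + 946744)) = (-215726 + 3867008)/((-600*(-733) - 5*(-693)²) + 1/(1205272 + 946744)) = 3651282/((439800 - 5*480249) + 1/2152016) = 3651282/((439800 - 2401245) + 1/2152016) = 3651282/(-1961445 + 1/2152016) = 3651282/(-4221061023119/2152016) = 3651282*(-2152016/4221061023119) = -7857617284512/4221061023119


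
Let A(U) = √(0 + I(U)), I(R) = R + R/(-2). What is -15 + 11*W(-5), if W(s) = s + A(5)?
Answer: -70 + 11*√10/2 ≈ -52.607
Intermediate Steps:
I(R) = R/2 (I(R) = R + R*(-½) = R - R/2 = R/2)
A(U) = √2*√U/2 (A(U) = √(0 + U/2) = √(U/2) = √2*√U/2)
W(s) = s + √10/2 (W(s) = s + √2*√5/2 = s + √10/2)
-15 + 11*W(-5) = -15 + 11*(-5 + √10/2) = -15 + (-55 + 11*√10/2) = -70 + 11*√10/2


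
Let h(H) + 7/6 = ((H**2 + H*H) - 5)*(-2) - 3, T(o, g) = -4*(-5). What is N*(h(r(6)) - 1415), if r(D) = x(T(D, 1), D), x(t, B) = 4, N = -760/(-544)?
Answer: -839705/408 ≈ -2058.1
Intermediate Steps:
T(o, g) = 20
N = 95/68 (N = -760*(-1/544) = 95/68 ≈ 1.3971)
r(D) = 4
h(H) = 35/6 - 4*H**2 (h(H) = -7/6 + (((H**2 + H*H) - 5)*(-2) - 3) = -7/6 + (((H**2 + H**2) - 5)*(-2) - 3) = -7/6 + ((2*H**2 - 5)*(-2) - 3) = -7/6 + ((-5 + 2*H**2)*(-2) - 3) = -7/6 + ((10 - 4*H**2) - 3) = -7/6 + (7 - 4*H**2) = 35/6 - 4*H**2)
N*(h(r(6)) - 1415) = 95*((35/6 - 4*4**2) - 1415)/68 = 95*((35/6 - 4*16) - 1415)/68 = 95*((35/6 - 64) - 1415)/68 = 95*(-349/6 - 1415)/68 = (95/68)*(-8839/6) = -839705/408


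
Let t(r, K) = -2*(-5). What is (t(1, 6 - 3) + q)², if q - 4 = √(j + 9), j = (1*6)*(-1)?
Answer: (14 + √3)² ≈ 247.50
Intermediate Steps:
j = -6 (j = 6*(-1) = -6)
t(r, K) = 10
q = 4 + √3 (q = 4 + √(-6 + 9) = 4 + √3 ≈ 5.7320)
(t(1, 6 - 3) + q)² = (10 + (4 + √3))² = (14 + √3)²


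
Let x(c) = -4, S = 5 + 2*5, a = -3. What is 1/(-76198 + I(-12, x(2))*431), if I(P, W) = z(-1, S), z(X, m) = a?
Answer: -1/77491 ≈ -1.2905e-5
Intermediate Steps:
S = 15 (S = 5 + 10 = 15)
z(X, m) = -3
I(P, W) = -3
1/(-76198 + I(-12, x(2))*431) = 1/(-76198 - 3*431) = 1/(-76198 - 1293) = 1/(-77491) = -1/77491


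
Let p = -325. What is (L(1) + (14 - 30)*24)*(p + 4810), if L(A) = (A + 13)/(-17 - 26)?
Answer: -74119110/43 ≈ -1.7237e+6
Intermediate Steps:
L(A) = -13/43 - A/43 (L(A) = (13 + A)/(-43) = (13 + A)*(-1/43) = -13/43 - A/43)
(L(1) + (14 - 30)*24)*(p + 4810) = ((-13/43 - 1/43*1) + (14 - 30)*24)*(-325 + 4810) = ((-13/43 - 1/43) - 16*24)*4485 = (-14/43 - 384)*4485 = -16526/43*4485 = -74119110/43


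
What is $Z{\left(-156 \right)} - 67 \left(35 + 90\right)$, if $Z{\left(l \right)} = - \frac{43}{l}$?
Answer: $- \frac{1306457}{156} \approx -8374.7$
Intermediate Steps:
$Z{\left(-156 \right)} - 67 \left(35 + 90\right) = - \frac{43}{-156} - 67 \left(35 + 90\right) = \left(-43\right) \left(- \frac{1}{156}\right) - 67 \cdot 125 = \frac{43}{156} - 8375 = - \frac{1306457}{156}$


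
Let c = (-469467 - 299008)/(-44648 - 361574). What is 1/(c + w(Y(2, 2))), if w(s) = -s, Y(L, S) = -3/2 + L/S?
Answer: 203111/485793 ≈ 0.41810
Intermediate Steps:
Y(L, S) = -3/2 + L/S (Y(L, S) = -3*½ + L/S = -3/2 + L/S)
c = 768475/406222 (c = -768475/(-406222) = -768475*(-1/406222) = 768475/406222 ≈ 1.8918)
1/(c + w(Y(2, 2))) = 1/(768475/406222 - (-3/2 + 2/2)) = 1/(768475/406222 - (-3/2 + 2*(½))) = 1/(768475/406222 - (-3/2 + 1)) = 1/(768475/406222 - 1*(-½)) = 1/(768475/406222 + ½) = 1/(485793/203111) = 203111/485793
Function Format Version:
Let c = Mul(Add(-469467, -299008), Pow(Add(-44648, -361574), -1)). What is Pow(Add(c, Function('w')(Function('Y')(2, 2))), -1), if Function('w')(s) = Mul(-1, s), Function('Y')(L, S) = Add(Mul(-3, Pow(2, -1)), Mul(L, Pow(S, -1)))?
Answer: Rational(203111, 485793) ≈ 0.41810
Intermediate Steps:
Function('Y')(L, S) = Add(Rational(-3, 2), Mul(L, Pow(S, -1))) (Function('Y')(L, S) = Add(Mul(-3, Rational(1, 2)), Mul(L, Pow(S, -1))) = Add(Rational(-3, 2), Mul(L, Pow(S, -1))))
c = Rational(768475, 406222) (c = Mul(-768475, Pow(-406222, -1)) = Mul(-768475, Rational(-1, 406222)) = Rational(768475, 406222) ≈ 1.8918)
Pow(Add(c, Function('w')(Function('Y')(2, 2))), -1) = Pow(Add(Rational(768475, 406222), Mul(-1, Add(Rational(-3, 2), Mul(2, Pow(2, -1))))), -1) = Pow(Add(Rational(768475, 406222), Mul(-1, Add(Rational(-3, 2), Mul(2, Rational(1, 2))))), -1) = Pow(Add(Rational(768475, 406222), Mul(-1, Add(Rational(-3, 2), 1))), -1) = Pow(Add(Rational(768475, 406222), Mul(-1, Rational(-1, 2))), -1) = Pow(Add(Rational(768475, 406222), Rational(1, 2)), -1) = Pow(Rational(485793, 203111), -1) = Rational(203111, 485793)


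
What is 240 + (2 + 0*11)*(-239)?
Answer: -238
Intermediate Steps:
240 + (2 + 0*11)*(-239) = 240 + (2 + 0)*(-239) = 240 + 2*(-239) = 240 - 478 = -238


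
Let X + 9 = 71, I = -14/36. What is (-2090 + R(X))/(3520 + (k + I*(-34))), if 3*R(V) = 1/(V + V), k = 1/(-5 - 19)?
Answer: -4664874/7886059 ≈ -0.59153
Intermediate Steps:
I = -7/18 (I = -14*1/36 = -7/18 ≈ -0.38889)
k = -1/24 (k = 1/(-24) = -1/24 ≈ -0.041667)
X = 62 (X = -9 + 71 = 62)
R(V) = 1/(6*V) (R(V) = 1/(3*(V + V)) = 1/(3*((2*V))) = (1/(2*V))/3 = 1/(6*V))
(-2090 + R(X))/(3520 + (k + I*(-34))) = (-2090 + (⅙)/62)/(3520 + (-1/24 - 7/18*(-34))) = (-2090 + (⅙)*(1/62))/(3520 + (-1/24 + 119/9)) = (-2090 + 1/372)/(3520 + 949/72) = -777479/(372*254389/72) = -777479/372*72/254389 = -4664874/7886059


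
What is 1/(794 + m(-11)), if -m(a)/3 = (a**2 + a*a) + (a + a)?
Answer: 1/134 ≈ 0.0074627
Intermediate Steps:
m(a) = -6*a - 6*a**2 (m(a) = -3*((a**2 + a*a) + (a + a)) = -3*((a**2 + a**2) + 2*a) = -3*(2*a**2 + 2*a) = -3*(2*a + 2*a**2) = -6*a - 6*a**2)
1/(794 + m(-11)) = 1/(794 - 6*(-11)*(1 - 11)) = 1/(794 - 6*(-11)*(-10)) = 1/(794 - 660) = 1/134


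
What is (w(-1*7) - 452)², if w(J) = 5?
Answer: 199809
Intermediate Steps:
(w(-1*7) - 452)² = (5 - 452)² = (-447)² = 199809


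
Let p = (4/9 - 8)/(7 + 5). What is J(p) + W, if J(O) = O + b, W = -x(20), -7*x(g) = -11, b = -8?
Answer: -1928/189 ≈ -10.201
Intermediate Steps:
x(g) = 11/7 (x(g) = -1/7*(-11) = 11/7)
p = -17/27 (p = (4*(1/9) - 8)/12 = (4/9 - 8)*(1/12) = -68/9*1/12 = -17/27 ≈ -0.62963)
W = -11/7 (W = -1*11/7 = -11/7 ≈ -1.5714)
J(O) = -8 + O (J(O) = O - 8 = -8 + O)
J(p) + W = (-8 - 17/27) - 11/7 = -233/27 - 11/7 = -1928/189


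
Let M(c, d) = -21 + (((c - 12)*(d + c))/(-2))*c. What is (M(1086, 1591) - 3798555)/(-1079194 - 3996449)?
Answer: 521658930/1691881 ≈ 308.33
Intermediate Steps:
M(c, d) = -21 - c*(-12 + c)*(c + d)/2 (M(c, d) = -21 + (((-12 + c)*(c + d))*(-½))*c = -21 + (-(-12 + c)*(c + d)/2)*c = -21 - c*(-12 + c)*(c + d)/2)
(M(1086, 1591) - 3798555)/(-1079194 - 3996449) = ((-21 + 6*1086² - ½*1086³ + 6*1086*1591 - ½*1591*1086²) - 3798555)/(-1079194 - 3996449) = ((-21 + 6*1179396 - ½*1280824056 + 10366956 - ½*1591*1179396) - 3798555)/(-5075643) = ((-21 + 7076376 - 640412028 + 10366956 - 938209518) - 3798555)*(-1/5075643) = (-1561178235 - 3798555)*(-1/5075643) = -1564976790*(-1/5075643) = 521658930/1691881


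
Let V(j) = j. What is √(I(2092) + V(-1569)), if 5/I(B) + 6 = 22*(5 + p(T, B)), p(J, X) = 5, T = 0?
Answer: I*√71852854/214 ≈ 39.61*I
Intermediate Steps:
I(B) = 5/214 (I(B) = 5/(-6 + 22*(5 + 5)) = 5/(-6 + 22*10) = 5/(-6 + 220) = 5/214)
√(I(2092) + V(-1569)) = √(5/214 - 1569) = √(-335761/214) = I*√71852854/214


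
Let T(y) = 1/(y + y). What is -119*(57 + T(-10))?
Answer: -135541/20 ≈ -6777.0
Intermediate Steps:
T(y) = 1/(2*y)
-119*(57 + T(-10)) = -119*(57 + (½)/(-10)) = -119*(57 + (½)*(-⅒)) = -119*(57 - 1/20) = -119*1139/20 = -135541/20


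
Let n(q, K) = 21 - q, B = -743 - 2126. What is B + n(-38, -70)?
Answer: -2810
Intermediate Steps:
B = -2869
B + n(-38, -70) = -2869 + (21 - 1*(-38)) = -2869 + (21 + 38) = -2869 + 59 = -2810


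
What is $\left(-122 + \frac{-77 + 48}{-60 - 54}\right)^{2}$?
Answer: $\frac{192626641}{12996} \approx 14822.0$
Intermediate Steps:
$\left(-122 + \frac{-77 + 48}{-60 - 54}\right)^{2} = \left(-122 - \frac{29}{-114}\right)^{2} = \left(-122 - - \frac{29}{114}\right)^{2} = \left(-122 + \frac{29}{114}\right)^{2} = \left(- \frac{13879}{114}\right)^{2} = \frac{192626641}{12996}$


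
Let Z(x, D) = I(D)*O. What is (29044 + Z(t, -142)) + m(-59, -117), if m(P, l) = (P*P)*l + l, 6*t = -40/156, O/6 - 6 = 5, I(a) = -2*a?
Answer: -359606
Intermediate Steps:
O = 66 (O = 36 + 6*5 = 36 + 30 = 66)
t = -5/117 (t = (-40/156)/6 = (-40*1/156)/6 = (⅙)*(-10/39) = -5/117 ≈ -0.042735)
m(P, l) = l + l*P² (m(P, l) = P²*l + l = l*P² + l = l + l*P²)
Z(x, D) = -132*D (Z(x, D) = -2*D*66 = -132*D)
(29044 + Z(t, -142)) + m(-59, -117) = (29044 - 132*(-142)) - 117*(1 + (-59)²) = (29044 + 18744) - 117*(1 + 3481) = 47788 - 117*3482 = 47788 - 407394 = -359606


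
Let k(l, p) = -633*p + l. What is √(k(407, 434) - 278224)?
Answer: I*√552539 ≈ 743.33*I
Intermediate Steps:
k(l, p) = l - 633*p
√(k(407, 434) - 278224) = √((407 - 633*434) - 278224) = √((407 - 274722) - 278224) = √(-274315 - 278224) = √(-552539) = I*√552539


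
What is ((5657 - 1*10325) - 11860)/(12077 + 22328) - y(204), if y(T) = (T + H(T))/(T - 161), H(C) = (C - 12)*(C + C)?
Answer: -2702879404/1479415 ≈ -1827.0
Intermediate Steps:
H(C) = 2*C*(-12 + C) (H(C) = (-12 + C)*(2*C) = 2*C*(-12 + C))
y(T) = (T + 2*T*(-12 + T))/(-161 + T) (y(T) = (T + 2*T*(-12 + T))/(T - 161) = (T + 2*T*(-12 + T))/(-161 + T))
((5657 - 1*10325) - 11860)/(12077 + 22328) - y(204) = ((5657 - 1*10325) - 11860)/(12077 + 22328) - 204*(-23 + 2*204)/(-161 + 204) = ((5657 - 10325) - 11860)/34405 - 204*(-23 + 408)/43 = (-4668 - 11860)*(1/34405) - 204*385/43 = -16528*1/34405 - 1*78540/43 = -16528/34405 - 78540/43 = -2702879404/1479415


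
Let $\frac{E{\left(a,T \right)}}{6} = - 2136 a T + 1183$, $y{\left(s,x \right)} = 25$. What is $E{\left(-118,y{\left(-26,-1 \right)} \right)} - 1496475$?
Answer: $36317823$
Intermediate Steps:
$E{\left(a,T \right)} = 7098 - 12816 T a$ ($E{\left(a,T \right)} = 6 \left(- 2136 a T + 1183\right) = 6 \left(- 2136 T a + 1183\right) = 6 \left(1183 - 2136 T a\right) = 7098 - 12816 T a$)
$E{\left(-118,y{\left(-26,-1 \right)} \right)} - 1496475 = \left(7098 - 320400 \left(-118\right)\right) - 1496475 = \left(7098 + 37807200\right) - 1496475 = 37814298 - 1496475 = 36317823$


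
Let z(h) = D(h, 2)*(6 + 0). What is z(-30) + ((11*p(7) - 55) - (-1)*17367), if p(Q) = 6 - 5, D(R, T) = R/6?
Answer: 17293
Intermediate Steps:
D(R, T) = R/6 (D(R, T) = R*(⅙) = R/6)
p(Q) = 1
z(h) = h (z(h) = (h/6)*(6 + 0) = (h/6)*6 = h)
z(-30) + ((11*p(7) - 55) - (-1)*17367) = -30 + ((11*1 - 55) - (-1)*17367) = -30 + ((11 - 55) - 1*(-17367)) = -30 + (-44 + 17367) = -30 + 17323 = 17293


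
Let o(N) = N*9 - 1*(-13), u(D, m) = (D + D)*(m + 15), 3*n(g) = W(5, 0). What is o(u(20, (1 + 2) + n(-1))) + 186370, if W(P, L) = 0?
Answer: 192863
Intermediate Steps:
n(g) = 0 (n(g) = (⅓)*0 = 0)
u(D, m) = 2*D*(15 + m) (u(D, m) = (2*D)*(15 + m) = 2*D*(15 + m))
o(N) = 13 + 9*N (o(N) = 9*N + 13 = 13 + 9*N)
o(u(20, (1 + 2) + n(-1))) + 186370 = (13 + 9*(2*20*(15 + ((1 + 2) + 0)))) + 186370 = (13 + 9*(2*20*(15 + (3 + 0)))) + 186370 = (13 + 9*(2*20*(15 + 3))) + 186370 = (13 + 9*(2*20*18)) + 186370 = (13 + 9*720) + 186370 = (13 + 6480) + 186370 = 6493 + 186370 = 192863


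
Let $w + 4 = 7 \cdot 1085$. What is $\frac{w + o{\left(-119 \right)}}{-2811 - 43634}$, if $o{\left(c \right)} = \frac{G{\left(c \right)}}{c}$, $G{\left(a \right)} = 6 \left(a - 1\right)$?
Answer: $- \frac{904049}{5526955} \approx -0.16357$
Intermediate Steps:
$G{\left(a \right)} = -6 + 6 a$ ($G{\left(a \right)} = 6 \left(-1 + a\right) = -6 + 6 a$)
$w = 7591$ ($w = -4 + 7 \cdot 1085 = -4 + 7595 = 7591$)
$o{\left(c \right)} = \frac{-6 + 6 c}{c}$
$\frac{w + o{\left(-119 \right)}}{-2811 - 43634} = \frac{7591 + \left(6 - \frac{6}{-119}\right)}{-2811 - 43634} = \frac{7591 + \left(6 - - \frac{6}{119}\right)}{-46445} = \left(7591 + \left(6 + \frac{6}{119}\right)\right) \left(- \frac{1}{46445}\right) = \left(7591 + \frac{720}{119}\right) \left(- \frac{1}{46445}\right) = \frac{904049}{119} \left(- \frac{1}{46445}\right) = - \frac{904049}{5526955}$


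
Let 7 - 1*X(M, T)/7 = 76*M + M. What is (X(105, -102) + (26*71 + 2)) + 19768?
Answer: -34930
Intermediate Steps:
X(M, T) = 49 - 539*M (X(M, T) = 49 - 7*(76*M + M) = 49 - 539*M)
(X(105, -102) + (26*71 + 2)) + 19768 = ((49 - 539*105) + (26*71 + 2)) + 19768 = ((49 - 56595) + (1846 + 2)) + 19768 = (-56546 + 1848) + 19768 = -54698 + 19768 = -34930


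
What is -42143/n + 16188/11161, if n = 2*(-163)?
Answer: 475635311/3638486 ≈ 130.72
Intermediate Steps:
n = -326
-42143/n + 16188/11161 = -42143/(-326) + 16188/11161 = -42143*(-1/326) + 16188*(1/11161) = 42143/326 + 16188/11161 = 475635311/3638486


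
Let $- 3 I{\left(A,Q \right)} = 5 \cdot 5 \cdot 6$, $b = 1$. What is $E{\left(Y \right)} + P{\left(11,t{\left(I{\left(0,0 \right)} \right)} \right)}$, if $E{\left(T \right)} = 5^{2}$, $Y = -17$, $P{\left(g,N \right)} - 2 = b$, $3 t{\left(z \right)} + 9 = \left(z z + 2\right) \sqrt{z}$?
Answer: $28$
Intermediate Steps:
$I{\left(A,Q \right)} = -50$ ($I{\left(A,Q \right)} = - \frac{5 \cdot 5 \cdot 6}{3} = - \frac{25 \cdot 6}{3} = \left(- \frac{1}{3}\right) 150 = -50$)
$t{\left(z \right)} = -3 + \frac{\sqrt{z} \left(2 + z^{2}\right)}{3}$ ($t{\left(z \right)} = -3 + \frac{\left(z z + 2\right) \sqrt{z}}{3} = -3 + \frac{\left(z^{2} + 2\right) \sqrt{z}}{3} = -3 + \frac{\left(2 + z^{2}\right) \sqrt{z}}{3} = -3 + \frac{\sqrt{z} \left(2 + z^{2}\right)}{3}$)
$P{\left(g,N \right)} = 3$ ($P{\left(g,N \right)} = 2 + 1 = 3$)
$E{\left(T \right)} = 25$
$E{\left(Y \right)} + P{\left(11,t{\left(I{\left(0,0 \right)} \right)} \right)} = 25 + 3 = 28$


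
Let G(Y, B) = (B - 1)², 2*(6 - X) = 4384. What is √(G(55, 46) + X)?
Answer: I*√161 ≈ 12.689*I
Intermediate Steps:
X = -2186 (X = 6 - ½*4384 = 6 - 2192 = -2186)
G(Y, B) = (-1 + B)²
√(G(55, 46) + X) = √((-1 + 46)² - 2186) = √(45² - 2186) = √(2025 - 2186) = √(-161) = I*√161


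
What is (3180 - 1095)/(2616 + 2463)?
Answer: 695/1693 ≈ 0.41051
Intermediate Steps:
(3180 - 1095)/(2616 + 2463) = 2085/5079 = 2085*(1/5079) = 695/1693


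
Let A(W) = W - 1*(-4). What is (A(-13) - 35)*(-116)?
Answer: 5104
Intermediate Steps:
A(W) = 4 + W (A(W) = W + 4 = 4 + W)
(A(-13) - 35)*(-116) = ((4 - 13) - 35)*(-116) = (-9 - 35)*(-116) = -44*(-116) = 5104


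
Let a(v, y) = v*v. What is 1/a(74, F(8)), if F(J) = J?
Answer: 1/5476 ≈ 0.00018262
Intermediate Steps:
a(v, y) = v²
1/a(74, F(8)) = 1/(74²) = 1/5476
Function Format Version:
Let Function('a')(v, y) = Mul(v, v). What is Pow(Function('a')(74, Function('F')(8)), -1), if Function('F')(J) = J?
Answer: Rational(1, 5476) ≈ 0.00018262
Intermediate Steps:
Function('a')(v, y) = Pow(v, 2)
Pow(Function('a')(74, Function('F')(8)), -1) = Pow(Pow(74, 2), -1) = Pow(5476, -1) = Rational(1, 5476)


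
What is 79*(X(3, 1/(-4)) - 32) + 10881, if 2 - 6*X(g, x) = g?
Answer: 50039/6 ≈ 8339.8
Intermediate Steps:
X(g, x) = ⅓ - g/6
79*(X(3, 1/(-4)) - 32) + 10881 = 79*((⅓ - ⅙*3) - 32) + 10881 = 79*((⅓ - ½) - 32) + 10881 = 79*(-⅙ - 32) + 10881 = 79*(-193/6) + 10881 = -15247/6 + 10881 = 50039/6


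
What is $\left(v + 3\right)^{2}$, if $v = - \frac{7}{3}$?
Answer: $\frac{4}{9} \approx 0.44444$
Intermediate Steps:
$v = - \frac{7}{3}$ ($v = \left(-7\right) \frac{1}{3} = - \frac{7}{3} \approx -2.3333$)
$\left(v + 3\right)^{2} = \left(- \frac{7}{3} + 3\right)^{2} = \left(\frac{2}{3}\right)^{2} = \frac{4}{9}$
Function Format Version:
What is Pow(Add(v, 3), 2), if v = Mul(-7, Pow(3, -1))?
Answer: Rational(4, 9) ≈ 0.44444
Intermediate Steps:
v = Rational(-7, 3) (v = Mul(-7, Rational(1, 3)) = Rational(-7, 3) ≈ -2.3333)
Pow(Add(v, 3), 2) = Pow(Add(Rational(-7, 3), 3), 2) = Pow(Rational(2, 3), 2) = Rational(4, 9)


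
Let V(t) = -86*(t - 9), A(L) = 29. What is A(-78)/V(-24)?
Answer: 29/2838 ≈ 0.010218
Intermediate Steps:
V(t) = 774 - 86*t (V(t) = -86*(-9 + t) = 774 - 86*t)
A(-78)/V(-24) = 29/(774 - 86*(-24)) = 29/(774 + 2064) = 29/2838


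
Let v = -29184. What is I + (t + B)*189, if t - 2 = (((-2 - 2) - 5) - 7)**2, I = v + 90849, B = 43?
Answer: 118554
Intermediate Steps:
I = 61665 (I = -29184 + 90849 = 61665)
t = 258 (t = 2 + (((-2 - 2) - 5) - 7)**2 = 2 + ((-4 - 5) - 7)**2 = 2 + (-9 - 7)**2 = 2 + (-16)**2 = 2 + 256 = 258)
I + (t + B)*189 = 61665 + (258 + 43)*189 = 61665 + 301*189 = 61665 + 56889 = 118554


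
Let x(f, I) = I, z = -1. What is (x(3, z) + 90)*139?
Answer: 12371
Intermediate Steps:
(x(3, z) + 90)*139 = (-1 + 90)*139 = 89*139 = 12371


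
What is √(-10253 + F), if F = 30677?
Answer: 2*√5106 ≈ 142.91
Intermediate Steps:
√(-10253 + F) = √(-10253 + 30677) = √20424 = 2*√5106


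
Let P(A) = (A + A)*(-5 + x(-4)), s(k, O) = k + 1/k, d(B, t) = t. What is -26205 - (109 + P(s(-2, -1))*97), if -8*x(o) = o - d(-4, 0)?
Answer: -56993/2 ≈ -28497.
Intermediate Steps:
x(o) = -o/8 (x(o) = -(o - 1*0)/8 = -(o + 0)/8 = -o/8)
s(k, O) = k + 1/k
P(A) = -9*A (P(A) = (A + A)*(-5 - ⅛*(-4)) = (2*A)*(-5 + ½) = (2*A)*(-9/2) = -9*A)
-26205 - (109 + P(s(-2, -1))*97) = -26205 - (109 - 9*(-2 + 1/(-2))*97) = -26205 - (109 - 9*(-2 - ½)*97) = -26205 - (109 - 9*(-5/2)*97) = -26205 - (109 + (45/2)*97) = -26205 - (109 + 4365/2) = -26205 - 1*4583/2 = -26205 - 4583/2 = -56993/2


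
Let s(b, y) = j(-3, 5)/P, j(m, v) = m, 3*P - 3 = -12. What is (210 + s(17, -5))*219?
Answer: 46209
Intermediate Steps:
P = -3 (P = 1 + (1/3)*(-12) = 1 - 4 = -3)
s(b, y) = 1 (s(b, y) = -3/(-3) = -3*(-1/3) = 1)
(210 + s(17, -5))*219 = (210 + 1)*219 = 211*219 = 46209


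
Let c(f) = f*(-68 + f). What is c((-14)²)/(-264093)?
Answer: -25088/264093 ≈ -0.094997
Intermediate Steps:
c((-14)²)/(-264093) = ((-14)²*(-68 + (-14)²))/(-264093) = (196*(-68 + 196))*(-1/264093) = (196*128)*(-1/264093) = 25088*(-1/264093) = -25088/264093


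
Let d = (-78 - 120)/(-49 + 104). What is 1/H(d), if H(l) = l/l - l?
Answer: 5/23 ≈ 0.21739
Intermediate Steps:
d = -18/5 (d = -198/55 = -198*1/55 = -18/5 ≈ -3.6000)
H(l) = 1 - l
1/H(d) = 1/(1 - 1*(-18/5)) = 1/(1 + 18/5) = 1/(23/5) = 5/23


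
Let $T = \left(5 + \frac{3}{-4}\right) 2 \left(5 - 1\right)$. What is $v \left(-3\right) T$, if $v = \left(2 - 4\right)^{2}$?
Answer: $-408$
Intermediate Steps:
$v = 4$ ($v = \left(-2\right)^{2} = 4$)
$T = 34$ ($T = \left(5 + 3 \left(- \frac{1}{4}\right)\right) 2 \cdot 4 = \left(5 - \frac{3}{4}\right) 8 = \frac{17}{4} \cdot 8 = 34$)
$v \left(-3\right) T = 4 \left(-3\right) 34 = \left(-12\right) 34 = -408$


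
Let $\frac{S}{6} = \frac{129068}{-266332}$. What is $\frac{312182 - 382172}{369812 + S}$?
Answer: $- \frac{2330072085}{12311499397} \approx -0.18926$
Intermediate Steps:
$S = - \frac{193602}{66583}$ ($S = 6 \frac{129068}{-266332} = 6 \cdot 129068 \left(- \frac{1}{266332}\right) = 6 \left(- \frac{32267}{66583}\right) = - \frac{193602}{66583} \approx -2.9077$)
$\frac{312182 - 382172}{369812 + S} = \frac{312182 - 382172}{369812 - \frac{193602}{66583}} = - \frac{69990}{\frac{24622998794}{66583}} = \left(-69990\right) \frac{66583}{24622998794} = - \frac{2330072085}{12311499397}$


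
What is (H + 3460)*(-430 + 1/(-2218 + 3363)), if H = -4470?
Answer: 99454498/229 ≈ 4.3430e+5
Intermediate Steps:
(H + 3460)*(-430 + 1/(-2218 + 3363)) = (-4470 + 3460)*(-430 + 1/(-2218 + 3363)) = -1010*(-430 + 1/1145) = -1010*(-492349/1145) = 99454498/229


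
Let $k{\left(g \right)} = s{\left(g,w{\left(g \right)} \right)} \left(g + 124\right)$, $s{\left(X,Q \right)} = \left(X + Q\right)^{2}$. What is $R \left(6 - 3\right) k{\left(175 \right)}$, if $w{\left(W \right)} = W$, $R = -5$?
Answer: $-549412500$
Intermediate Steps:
$s{\left(X,Q \right)} = \left(Q + X\right)^{2}$
$k{\left(g \right)} = 4 g^{2} \left(124 + g\right)$ ($k{\left(g \right)} = \left(g + g\right)^{2} \left(g + 124\right) = \left(2 g\right)^{2} \left(124 + g\right) = 4 g^{2} \left(124 + g\right)$)
$R \left(6 - 3\right) k{\left(175 \right)} = - 5 \left(6 - 3\right) 4 \cdot 175^{2} \left(124 + 175\right) = \left(-5\right) 3 \cdot 4 \cdot 30625 \cdot 299 = \left(-15\right) 36627500 = -549412500$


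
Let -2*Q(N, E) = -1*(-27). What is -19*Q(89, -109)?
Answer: 513/2 ≈ 256.50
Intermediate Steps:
Q(N, E) = -27/2 (Q(N, E) = -(-1)*(-27)/2 = -½*27 = -27/2)
-19*Q(89, -109) = -19*(-27/2) = 513/2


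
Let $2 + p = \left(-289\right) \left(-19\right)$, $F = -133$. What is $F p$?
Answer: $-730037$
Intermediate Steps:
$p = 5489$ ($p = -2 - -5491 = -2 + 5491 = 5489$)
$F p = \left(-133\right) 5489 = -730037$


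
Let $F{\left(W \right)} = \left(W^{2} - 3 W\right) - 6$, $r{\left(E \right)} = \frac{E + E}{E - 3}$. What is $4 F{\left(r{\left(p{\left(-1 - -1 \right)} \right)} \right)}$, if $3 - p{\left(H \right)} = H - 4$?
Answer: $-17$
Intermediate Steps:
$p{\left(H \right)} = 7 - H$ ($p{\left(H \right)} = 3 - \left(H - 4\right) = 3 - \left(-4 + H\right) = 7 - H$)
$r{\left(E \right)} = \frac{2 E}{-3 + E}$
$F{\left(W \right)} = -6 + W^{2} - 3 W$
$4 F{\left(r{\left(p{\left(-1 - -1 \right)} \right)} \right)} = 4 \left(-6 + \left(\frac{2 \left(7 - \left(-1 - -1\right)\right)}{-3 + \left(7 - \left(-1 - -1\right)\right)}\right)^{2} - 3 \frac{2 \left(7 - \left(-1 - -1\right)\right)}{-3 + \left(7 - \left(-1 - -1\right)\right)}\right) = 4 \left(-6 + \left(\frac{2 \left(7 - \left(-1 + 1\right)\right)}{-3 + \left(7 - \left(-1 + 1\right)\right)}\right)^{2} - 3 \frac{2 \left(7 - \left(-1 + 1\right)\right)}{-3 + \left(7 - \left(-1 + 1\right)\right)}\right) = 4 \left(-6 + \left(\frac{2 \left(7 - 0\right)}{-3 + \left(7 - 0\right)}\right)^{2} - 3 \frac{2 \left(7 - 0\right)}{-3 + \left(7 - 0\right)}\right) = 4 \left(-6 + \left(\frac{2 \left(7 + 0\right)}{-3 + \left(7 + 0\right)}\right)^{2} - 3 \frac{2 \left(7 + 0\right)}{-3 + \left(7 + 0\right)}\right) = 4 \left(-6 + \left(2 \cdot 7 \frac{1}{-3 + 7}\right)^{2} - 3 \cdot 2 \cdot 7 \frac{1}{-3 + 7}\right) = 4 \left(-6 + \left(2 \cdot 7 \cdot \frac{1}{4}\right)^{2} - 3 \cdot 2 \cdot 7 \cdot \frac{1}{4}\right) = 4 \left(-6 + \left(\frac{7}{2}\right)^{2} - \frac{21}{2}\right) = 4 \left(-6 + \frac{49}{4} - \frac{21}{2}\right) = 4 \left(- \frac{17}{4}\right) = -17$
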